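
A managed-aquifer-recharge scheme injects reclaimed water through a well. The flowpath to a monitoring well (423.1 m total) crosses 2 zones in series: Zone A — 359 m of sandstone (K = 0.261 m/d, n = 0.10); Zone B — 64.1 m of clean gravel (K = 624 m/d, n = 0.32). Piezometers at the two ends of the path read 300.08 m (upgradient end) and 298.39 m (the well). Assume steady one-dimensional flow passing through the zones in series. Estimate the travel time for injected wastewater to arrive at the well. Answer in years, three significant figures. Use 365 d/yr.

Total head drop ΔH = 300.08 − 298.39 = 1.69 m
Steady 1-D flow in series ⇒ the Darcy flux q is identical in every zone and the zone head losses add (resistances L/K in series).
Σ(L/K) = 359/0.261 + 64.1/624 = 1375 + 0.1027 = 1376 d
q = ΔH / Σ(L/K) = 1.69 / 1376 = 0.001229 m/d (same in every zone)
Zone A: v = q/n = 0.001229/0.10 = 0.01229 m/d → t_A = 359/0.01229 = 29220 d
Zone B: v = q/n = 0.001229/0.32 = 0.003839 m/d → t_B = 64.1/0.003839 = 16700 d
Total t = 29220 + 16700 = 45920 d
   = 45920 / 365 = 126 yr

126 years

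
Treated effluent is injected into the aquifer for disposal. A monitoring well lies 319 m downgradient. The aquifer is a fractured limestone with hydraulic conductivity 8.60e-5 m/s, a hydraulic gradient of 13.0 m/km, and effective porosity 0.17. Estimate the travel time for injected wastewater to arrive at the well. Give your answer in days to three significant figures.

K = 8.60e-5 m/s × 86400 s/d = 7.430 m/d
Specific discharge q = 7.430 × 0.013 = 0.09660 m/d
v_s = q/n_e = 0.09660/0.17 = 0.5682 m/d
t = L / v = 319 / 0.5682 = 561.4 d

561 days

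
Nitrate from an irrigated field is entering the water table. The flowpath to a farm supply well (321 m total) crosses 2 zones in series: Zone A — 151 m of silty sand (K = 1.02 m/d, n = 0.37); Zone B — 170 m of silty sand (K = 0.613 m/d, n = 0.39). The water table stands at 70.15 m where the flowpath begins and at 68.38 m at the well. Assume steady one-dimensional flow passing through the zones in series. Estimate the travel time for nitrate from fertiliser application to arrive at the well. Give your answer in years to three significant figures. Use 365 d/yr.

80.4 years

Total head drop ΔH = 70.15 − 68.38 = 1.77 m
Steady 1-D flow in series ⇒ the Darcy flux q is identical in every zone and the zone head losses add (resistances L/K in series).
Σ(L/K) = 151/1.02 + 170/0.613 = 148.0 + 277.3 = 425.4 d
q = ΔH / Σ(L/K) = 1.77 / 425.4 = 0.004161 m/d (same in every zone)
Zone A: v = q/n = 0.004161/0.37 = 0.01125 m/d → t_A = 151/0.01125 = 13430 d
Zone B: v = q/n = 0.004161/0.39 = 0.01067 m/d → t_B = 170/0.01067 = 15930 d
Total t = 13430 + 15930 = 29360 d
   = 29360 / 365 = 80.4 yr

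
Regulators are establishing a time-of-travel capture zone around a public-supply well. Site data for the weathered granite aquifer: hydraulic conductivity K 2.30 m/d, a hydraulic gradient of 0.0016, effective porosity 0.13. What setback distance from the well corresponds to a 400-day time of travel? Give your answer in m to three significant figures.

11.3 m

q = Ki = 2.30 × 0.0016 = 0.003680 m/d
Average linear velocity = 0.003680 / 0.13 = 0.02831 m/d
L = v × T = 0.02831 × 400 = 11.32 m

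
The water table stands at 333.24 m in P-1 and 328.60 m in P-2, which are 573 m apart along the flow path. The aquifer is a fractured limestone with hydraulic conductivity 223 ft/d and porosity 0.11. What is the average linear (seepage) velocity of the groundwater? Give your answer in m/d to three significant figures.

5.00 m/d

Hydraulic gradient i = (333.24 − 328.60) / 573 = 4.64 / 573 = 0.008098
K = 223 ft/d × 0.3048 = 67.97 m/d
Specific discharge q = 67.97 × 0.008098 = 0.5504 m/d
Average linear velocity = 0.5504 / 0.11 = 5.004 m/d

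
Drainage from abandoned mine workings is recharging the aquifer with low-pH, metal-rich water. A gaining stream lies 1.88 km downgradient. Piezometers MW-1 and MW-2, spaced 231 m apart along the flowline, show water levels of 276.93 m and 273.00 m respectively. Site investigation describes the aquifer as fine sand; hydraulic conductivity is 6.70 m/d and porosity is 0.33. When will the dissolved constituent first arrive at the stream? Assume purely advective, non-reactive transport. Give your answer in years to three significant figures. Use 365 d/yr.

14.9 years

Hydraulic gradient i = (276.93 − 273.00) / 231 = 3.93 / 231 = 0.01701
q = Ki = 6.70 × 0.01701 = 0.1140 m/d
v_s = q/n_e = 0.1140/0.33 = 0.3454 m/d
L = 1.88 km = 1880 m
t = L / v = 1880 / 0.3454 = 5443 d
   = 5443 / 365 = 14.9 yr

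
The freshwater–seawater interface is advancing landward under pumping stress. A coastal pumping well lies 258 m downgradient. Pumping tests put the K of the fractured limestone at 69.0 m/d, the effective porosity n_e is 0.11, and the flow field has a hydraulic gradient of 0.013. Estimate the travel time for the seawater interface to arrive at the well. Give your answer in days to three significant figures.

31.6 days

q = Ki = 69.0 × 0.013 = 0.8970 m/d
v = Ki/n = 69.0·0.013/0.11 = 8.155 m/d
t = L / v = 258 / 8.155 = 31.64 d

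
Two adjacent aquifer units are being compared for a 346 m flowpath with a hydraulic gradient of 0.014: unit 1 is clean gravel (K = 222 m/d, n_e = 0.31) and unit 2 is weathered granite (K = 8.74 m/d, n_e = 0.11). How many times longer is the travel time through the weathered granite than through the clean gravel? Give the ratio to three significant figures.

9.01

Unit 1 (clean gravel): v = 222×0.014/0.31 = 10.03 m/d, t = 346/10.03 = 34.51 d
Unit 2 (weathered granite): v = 8.74×0.014/0.11 = 1.112 m/d, t = 346/1.112 = 311.0 d
t(weathered granite) / t(clean gravel) = 311.0/34.51 = 9.01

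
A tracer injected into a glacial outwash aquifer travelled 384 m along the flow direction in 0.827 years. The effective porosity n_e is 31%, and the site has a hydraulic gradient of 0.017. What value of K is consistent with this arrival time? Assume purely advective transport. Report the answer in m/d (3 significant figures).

t = 0.827 years = 301.9 d
v = L / t = 384 / 301.9 = 1.272 m/d
K = v · n / i = 1.272 × 0.31 / 0.017 = 23.2 m/d

23.2 m/d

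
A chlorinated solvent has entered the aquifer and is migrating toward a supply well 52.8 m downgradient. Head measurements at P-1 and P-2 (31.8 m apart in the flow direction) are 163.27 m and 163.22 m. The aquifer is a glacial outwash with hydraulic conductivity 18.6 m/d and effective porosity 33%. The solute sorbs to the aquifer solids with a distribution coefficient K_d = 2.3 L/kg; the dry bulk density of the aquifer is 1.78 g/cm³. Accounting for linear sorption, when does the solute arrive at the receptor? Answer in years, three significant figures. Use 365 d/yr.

Hydraulic gradient i = (163.27 − 163.22) / 31.8 = 0.05 / 31.8 = 0.001572
Darcy flux q = K·i = 18.6 × 0.001572 = 0.02925 m/d
Average linear velocity = 0.02925 / 0.33 = 0.08862 m/d
Retardation R = 1 + ρ_b·K_d/n = 1 + 1.78×2.3/0.33 = 13.41
Contaminant velocity v_c = v/R = 0.08862/13.41 = 0.006611 m/d
t = L/v_c = 52.8/0.006611 = 7987 d
   = 7987/365 = 21.9 yr

21.9 years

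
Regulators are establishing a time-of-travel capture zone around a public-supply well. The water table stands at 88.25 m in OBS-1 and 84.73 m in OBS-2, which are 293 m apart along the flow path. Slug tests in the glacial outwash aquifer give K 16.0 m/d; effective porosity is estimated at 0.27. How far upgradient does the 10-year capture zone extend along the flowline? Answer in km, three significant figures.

Hydraulic gradient i = (88.25 − 84.73) / 293 = 3.52 / 293 = 0.01201
Darcy flux q = K·i = 16.0 × 0.01201 = 0.1922 m/d
v = Ki/n = 16.0·0.01201/0.27 = 0.7119 m/d
T = 10 yr × 365 = 3650 d
L = v × T = 0.7119 × 3650 = 2599 m
   = 2.60 km

2.60 km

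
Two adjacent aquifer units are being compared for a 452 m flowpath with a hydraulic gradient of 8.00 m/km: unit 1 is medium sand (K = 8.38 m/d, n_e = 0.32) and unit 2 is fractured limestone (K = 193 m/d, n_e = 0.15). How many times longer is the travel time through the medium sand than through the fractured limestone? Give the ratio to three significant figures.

49.1

Unit 1 (medium sand): v = 8.38×0.0080/0.32 = 0.2095 m/d, t = 452/0.2095 = 2158 d
Unit 2 (fractured limestone): v = 193×0.0080/0.15 = 10.29 m/d, t = 452/10.29 = 43.91 d
t(medium sand) / t(fractured limestone) = 2158/43.91 = 49.1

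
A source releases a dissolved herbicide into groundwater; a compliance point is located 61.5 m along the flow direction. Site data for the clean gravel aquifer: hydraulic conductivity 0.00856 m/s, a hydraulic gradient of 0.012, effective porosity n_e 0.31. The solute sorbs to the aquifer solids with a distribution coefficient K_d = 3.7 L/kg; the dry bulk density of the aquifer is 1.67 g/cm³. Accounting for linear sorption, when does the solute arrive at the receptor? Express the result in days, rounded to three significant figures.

45.0 days

K = 0.00856 m/s × 86400 s/d = 739.6 m/d
q = Ki = 739.6 × 0.012 = 8.875 m/d
Seepage velocity v = q / n = 8.875 / 0.31 = 28.63 m/d
Retardation R = 1 + ρ_b·K_d/n = 1 + 1.67×3.7/0.31 = 20.93
Contaminant velocity v_c = v/R = 28.63/20.93 = 1.368 m/d
t = L/v_c = 61.5/1.368 = 44.97 d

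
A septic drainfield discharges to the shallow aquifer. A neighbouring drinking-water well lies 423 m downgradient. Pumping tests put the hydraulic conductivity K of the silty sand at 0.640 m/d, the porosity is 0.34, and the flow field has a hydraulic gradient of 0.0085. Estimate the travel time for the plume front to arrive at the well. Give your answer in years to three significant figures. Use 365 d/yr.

72.4 years

Darcy flux q = K·i = 0.640 × 0.0085 = 0.005440 m/d
Seepage velocity v = q / n = 0.005440 / 0.34 = 0.01600 m/d
t = L / v = 423 / 0.01600 = 26440 d
   = 26440 / 365 = 72.4 yr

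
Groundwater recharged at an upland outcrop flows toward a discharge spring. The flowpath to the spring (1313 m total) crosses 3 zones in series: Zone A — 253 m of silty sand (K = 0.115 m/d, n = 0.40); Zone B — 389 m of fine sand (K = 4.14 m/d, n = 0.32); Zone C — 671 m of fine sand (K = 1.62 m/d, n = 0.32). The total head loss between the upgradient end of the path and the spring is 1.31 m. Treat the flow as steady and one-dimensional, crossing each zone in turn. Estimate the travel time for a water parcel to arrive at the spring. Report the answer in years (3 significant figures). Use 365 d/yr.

Continuity: the same q passes through each zone, so ΔH = q·Σ(L_j/K_j) — the zones act as resistances in series.
Σ(L/K) = 253/0.115 + 389/4.14 + 671/1.62 = 2200 + 93.96 + 414.2 = 2708 d
q = ΔH / Σ(L/K) = 1.31 / 2708 = 4.837e-4 m/d (same in every zone)
Zone A: v = q/n = 4.837e-4/0.40 = 0.001209 m/d → t_A = 253/0.001209 = 209200 d
Zone B: v = q/n = 4.837e-4/0.32 = 0.001512 m/d → t_B = 389/0.001512 = 257300 d
Zone C: v = q/n = 4.837e-4/0.32 = 0.001512 m/d → t_C = 671/0.001512 = 443900 d
Total t = 209200 + 257300 + 443900 = 910400 d
   = 910400 / 365 = 2490 yr

2490 years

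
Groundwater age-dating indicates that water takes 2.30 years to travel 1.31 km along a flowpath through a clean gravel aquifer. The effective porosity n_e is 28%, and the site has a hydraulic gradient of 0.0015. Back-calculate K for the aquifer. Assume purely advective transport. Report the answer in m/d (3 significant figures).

291 m/d

t = 2.30 years = 839.5 d
L = 1.31 km = 1310 m
v = L / t = 1310 / 839.5 = 1.560 m/d
K = v · n / i = 1.560 × 0.28 / 0.0015 = 291 m/d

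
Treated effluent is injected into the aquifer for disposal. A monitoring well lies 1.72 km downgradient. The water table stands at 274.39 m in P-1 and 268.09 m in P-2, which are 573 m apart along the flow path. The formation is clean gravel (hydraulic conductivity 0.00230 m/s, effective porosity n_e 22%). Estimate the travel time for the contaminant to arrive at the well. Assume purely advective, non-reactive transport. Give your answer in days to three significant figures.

173 days

Hydraulic gradient i = (274.39 − 268.09) / 573 = 6.30 / 573 = 0.01099
K = 0.00230 m/s × 86400 s/d = 198.7 m/d
Specific discharge q = 198.7 × 0.01099 = 2.185 m/d
Seepage velocity v = q / n = 2.185 / 0.22 = 9.931 m/d
L = 1.72 km = 1720 m
t = L / v = 1720 / 9.931 = 173.2 d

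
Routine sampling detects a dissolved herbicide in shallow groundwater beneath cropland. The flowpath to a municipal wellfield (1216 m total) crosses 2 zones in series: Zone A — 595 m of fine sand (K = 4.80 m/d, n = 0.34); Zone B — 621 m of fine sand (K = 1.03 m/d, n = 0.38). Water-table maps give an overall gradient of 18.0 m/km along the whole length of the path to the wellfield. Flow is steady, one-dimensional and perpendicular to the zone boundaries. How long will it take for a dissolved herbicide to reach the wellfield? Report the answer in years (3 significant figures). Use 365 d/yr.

39.9 years

For zones in series the flux q is common to all zones; the equivalent conductivity is the harmonic (thickness-weighted) mean, K_eq = L_total / Σ(L_j/K_j).
Σ(L/K) = 595/4.80 + 621/1.03 = 124.0 + 602.9 = 726.9 d
K_eq = L_total / Σ(L/K) = 1216 / 726.9 = 1.673 m/d
q = K_eq · i = 1.673 × 0.018 = 0.03011 m/d (same in every zone)
Zone A: v = q/n = 0.03011/0.34 = 0.08857 m/d → t_A = 595/0.08857 = 6718 d
Zone B: v = q/n = 0.03011/0.38 = 0.07924 m/d → t_B = 621/0.07924 = 7837 d
Total t = 6718 + 7837 = 14550 d
   = 14550 / 365 = 39.9 yr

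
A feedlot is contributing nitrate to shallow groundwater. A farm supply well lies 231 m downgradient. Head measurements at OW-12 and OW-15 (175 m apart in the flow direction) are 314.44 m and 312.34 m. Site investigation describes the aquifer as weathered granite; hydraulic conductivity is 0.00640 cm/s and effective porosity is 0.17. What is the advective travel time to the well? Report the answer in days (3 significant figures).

592 days

Hydraulic gradient i = (314.44 − 312.34) / 175 = 2.10 / 175 = 0.01200
K = 0.00640 cm/s × 864 = 5.530 m/d
Darcy flux q = K·i = 5.530 × 0.01200 = 0.06636 m/d
Seepage velocity v = q / n = 0.06636 / 0.17 = 0.3903 m/d
t = L / v = 231 / 0.3903 = 591.8 d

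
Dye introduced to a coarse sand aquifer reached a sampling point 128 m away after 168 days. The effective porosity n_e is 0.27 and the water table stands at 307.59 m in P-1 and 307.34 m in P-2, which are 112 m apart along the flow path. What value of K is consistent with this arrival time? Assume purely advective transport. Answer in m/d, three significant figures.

92.2 m/d

Hydraulic gradient i = (307.59 − 307.34) / 112 = 0.25 / 112 = 0.002232
v = L / t = 128 / 168 = 0.7619 m/d
K = v · n / i = 0.7619 × 0.27 / 0.002232 = 92.2 m/d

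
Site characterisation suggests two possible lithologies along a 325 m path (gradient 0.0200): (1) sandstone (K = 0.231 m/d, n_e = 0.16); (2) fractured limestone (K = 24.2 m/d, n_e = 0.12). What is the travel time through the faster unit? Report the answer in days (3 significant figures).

80.6 days

Unit 1 (sandstone): v = 0.231×0.020/0.16 = 0.02887 m/d, t = 325/0.02887 = 11260 d
Unit 2 (fractured limestone): v = 24.2×0.020/0.12 = 4.033 m/d, t = 325/4.033 = 80.58 d
Faster unit: t = 80.6 d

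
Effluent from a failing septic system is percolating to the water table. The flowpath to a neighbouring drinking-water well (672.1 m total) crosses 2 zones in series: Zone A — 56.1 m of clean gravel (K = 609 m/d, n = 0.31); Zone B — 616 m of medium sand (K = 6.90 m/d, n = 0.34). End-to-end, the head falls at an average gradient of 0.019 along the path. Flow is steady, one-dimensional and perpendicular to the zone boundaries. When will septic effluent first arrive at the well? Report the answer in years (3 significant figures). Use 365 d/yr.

4.35 years

For zones in series the flux q is common to all zones; the equivalent conductivity is the harmonic (thickness-weighted) mean, K_eq = L_total / Σ(L_j/K_j).
Σ(L/K) = 56.1/609 + 616/6.90 = 0.09212 + 89.28 = 89.37 d
K_eq = L_total / Σ(L/K) = 672.1 / 89.37 = 7.521 m/d
q = K_eq · i = 7.521 × 0.019 = 0.1429 m/d (same in every zone)
Zone A: v = q/n = 0.1429/0.31 = 0.4609 m/d → t_A = 56.1/0.4609 = 121.7 d
Zone B: v = q/n = 0.1429/0.34 = 0.4203 m/d → t_B = 616/0.4203 = 1466 d
Total t = 121.7 + 1466 = 1587 d
   = 1587 / 365 = 4.35 yr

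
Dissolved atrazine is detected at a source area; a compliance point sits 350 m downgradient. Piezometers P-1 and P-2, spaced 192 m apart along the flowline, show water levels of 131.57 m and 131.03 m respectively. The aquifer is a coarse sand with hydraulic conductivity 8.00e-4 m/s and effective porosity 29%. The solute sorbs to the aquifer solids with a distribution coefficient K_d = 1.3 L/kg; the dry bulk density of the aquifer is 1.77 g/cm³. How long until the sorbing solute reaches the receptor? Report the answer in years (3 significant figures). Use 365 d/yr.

12.8 years

Hydraulic gradient i = (131.57 − 131.03) / 192 = 0.54 / 192 = 0.002813
K = 8.00e-4 m/s × 86400 s/d = 69.12 m/d
q = Ki = 69.12 × 0.002813 = 0.1944 m/d
v_s = q/n_e = 0.1944/0.29 = 0.6703 m/d
Retardation R = 1 + ρ_b·K_d/n = 1 + 1.77×1.3/0.29 = 8.934
Contaminant velocity v_c = v/R = 0.6703/8.934 = 0.07503 m/d
t = L/v_c = 350/0.07503 = 4665 d
   = 4665/365 = 12.8 yr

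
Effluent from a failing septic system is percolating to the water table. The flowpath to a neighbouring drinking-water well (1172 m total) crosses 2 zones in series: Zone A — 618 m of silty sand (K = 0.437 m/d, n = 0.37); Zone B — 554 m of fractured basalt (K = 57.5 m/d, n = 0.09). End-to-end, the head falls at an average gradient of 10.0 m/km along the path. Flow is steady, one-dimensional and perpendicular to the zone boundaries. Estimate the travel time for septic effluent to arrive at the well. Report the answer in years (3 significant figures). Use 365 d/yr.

92.7 years

Steady 1-D flow in series ⇒ the Darcy flux q is identical in every zone and the zone head losses add (resistances L/K in series).
Σ(L/K) = 618/0.437 + 554/57.5 = 1414 + 9.635 = 1424 d
K_eq = L_total / Σ(L/K) = 1172 / 1424 = 0.8231 m/d
q = K_eq · i = 0.8231 × 0.010 = 0.008231 m/d (same in every zone)
Zone A: v = q/n = 0.008231/0.37 = 0.02225 m/d → t_A = 618/0.02225 = 27780 d
Zone B: v = q/n = 0.008231/0.09 = 0.09146 m/d → t_B = 554/0.09146 = 6057 d
Total t = 27780 + 6057 = 33840 d
   = 33840 / 365 = 92.7 yr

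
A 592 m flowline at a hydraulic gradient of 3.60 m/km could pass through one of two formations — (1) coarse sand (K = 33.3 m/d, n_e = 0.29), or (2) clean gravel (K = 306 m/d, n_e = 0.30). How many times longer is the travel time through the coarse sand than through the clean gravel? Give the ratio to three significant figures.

8.88

Unit 1 (coarse sand): v = 33.3×0.0036/0.29 = 0.4134 m/d, t = 592/0.4134 = 1432 d
Unit 2 (clean gravel): v = 306×0.0036/0.30 = 3.672 m/d, t = 592/3.672 = 161.2 d
t(coarse sand) / t(clean gravel) = 1432/161.2 = 8.88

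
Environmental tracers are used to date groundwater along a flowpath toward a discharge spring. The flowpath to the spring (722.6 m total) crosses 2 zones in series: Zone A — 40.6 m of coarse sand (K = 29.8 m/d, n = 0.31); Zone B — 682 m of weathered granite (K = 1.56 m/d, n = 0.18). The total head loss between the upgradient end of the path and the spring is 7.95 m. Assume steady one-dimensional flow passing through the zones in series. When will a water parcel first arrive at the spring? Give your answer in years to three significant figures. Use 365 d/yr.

20.5 years

Steady 1-D flow in series ⇒ the Darcy flux q is identical in every zone and the zone head losses add (resistances L/K in series).
Σ(L/K) = 40.6/29.8 + 682/1.56 = 1.362 + 437.2 = 438.5 d
q = ΔH / Σ(L/K) = 7.95 / 438.5 = 0.01813 m/d (same in every zone)
Zone A: v = q/n = 0.01813/0.31 = 0.05848 m/d → t_A = 40.6/0.05848 = 694.3 d
Zone B: v = q/n = 0.01813/0.18 = 0.1007 m/d → t_B = 682/0.1007 = 6772 d
Total t = 694.3 + 6772 = 7466 d
   = 7466 / 365 = 20.5 yr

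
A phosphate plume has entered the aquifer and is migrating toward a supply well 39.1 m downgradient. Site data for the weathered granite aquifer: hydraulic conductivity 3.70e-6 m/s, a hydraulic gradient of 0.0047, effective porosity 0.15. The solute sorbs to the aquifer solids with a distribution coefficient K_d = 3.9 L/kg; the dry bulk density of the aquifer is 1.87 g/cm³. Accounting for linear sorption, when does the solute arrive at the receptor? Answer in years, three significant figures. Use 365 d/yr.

K = 3.70e-6 m/s × 86400 s/d = 0.3197 m/d
q = Ki = 0.3197 × 0.0047 = 0.001502 m/d
Average linear velocity = 0.001502 / 0.15 = 0.01002 m/d
Retardation R = 1 + ρ_b·K_d/n = 1 + 1.87×3.9/0.15 = 49.62
Contaminant velocity v_c = v/R = 0.01002/49.62 = 2.019e-4 m/d
t = L/v_c = 39.1/2.019e-4 = 193700 d
   = 193700/365 = 531 yr

531 years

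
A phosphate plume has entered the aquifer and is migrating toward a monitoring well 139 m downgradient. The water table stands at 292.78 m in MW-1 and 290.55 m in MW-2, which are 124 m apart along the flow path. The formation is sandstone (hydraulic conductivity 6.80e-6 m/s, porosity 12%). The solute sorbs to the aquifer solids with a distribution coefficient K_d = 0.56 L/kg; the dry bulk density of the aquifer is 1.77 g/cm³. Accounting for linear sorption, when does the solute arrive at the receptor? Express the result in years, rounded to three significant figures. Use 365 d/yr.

Hydraulic gradient i = (292.78 − 290.55) / 124 = 2.23 / 124 = 0.01798
K = 6.80e-6 m/s × 86400 s/d = 0.5875 m/d
Darcy flux q = K·i = 0.5875 × 0.01798 = 0.01057 m/d
Seepage velocity v = q / n = 0.01057 / 0.12 = 0.08805 m/d
Retardation R = 1 + ρ_b·K_d/n = 1 + 1.77×0.56/0.12 = 9.260
Contaminant velocity v_c = v/R = 0.08805/9.260 = 0.009509 m/d
t = L/v_c = 139/0.009509 = 14620 d
   = 14620/365 = 40.1 yr

40.1 years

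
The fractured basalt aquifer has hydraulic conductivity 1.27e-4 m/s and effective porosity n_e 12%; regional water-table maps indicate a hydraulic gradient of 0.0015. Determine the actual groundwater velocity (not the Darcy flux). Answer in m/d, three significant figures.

0.137 m/d

K = 1.27e-4 m/s × 86400 s/d = 10.97 m/d
Specific discharge q = 10.97 × 0.0015 = 0.01646 m/d
Average linear velocity = 0.01646 / 0.12 = 0.1372 m/d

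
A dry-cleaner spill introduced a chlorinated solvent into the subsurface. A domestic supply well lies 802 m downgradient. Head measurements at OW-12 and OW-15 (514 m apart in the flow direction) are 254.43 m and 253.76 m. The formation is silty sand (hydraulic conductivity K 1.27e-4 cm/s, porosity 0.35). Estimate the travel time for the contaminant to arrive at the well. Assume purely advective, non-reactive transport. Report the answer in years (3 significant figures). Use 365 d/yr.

Hydraulic gradient i = (254.43 − 253.76) / 514 = 0.67 / 514 = 0.001304
K = 1.27e-4 cm/s × 864 = 0.1097 m/d
Darcy flux q = K·i = 0.1097 × 0.001304 = 1.430e-4 m/d
Average linear velocity = 1.430e-4 / 0.35 = 4.087e-4 m/d
t = L / v = 802 / 4.087e-4 = 1.963e6 d
   = 1.963e6 / 365 = 5380 yr

5380 years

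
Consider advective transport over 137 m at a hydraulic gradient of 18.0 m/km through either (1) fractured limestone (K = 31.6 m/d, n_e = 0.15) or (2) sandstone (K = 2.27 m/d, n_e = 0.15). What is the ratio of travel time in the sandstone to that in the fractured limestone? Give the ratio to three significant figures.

13.9

Unit 1 (fractured limestone): v = 31.6×0.018/0.15 = 3.792 m/d, t = 137/3.792 = 36.13 d
Unit 2 (sandstone): v = 2.27×0.018/0.15 = 0.2724 m/d, t = 137/0.2724 = 502.9 d
t(sandstone) / t(fractured limestone) = 502.9/36.13 = 13.9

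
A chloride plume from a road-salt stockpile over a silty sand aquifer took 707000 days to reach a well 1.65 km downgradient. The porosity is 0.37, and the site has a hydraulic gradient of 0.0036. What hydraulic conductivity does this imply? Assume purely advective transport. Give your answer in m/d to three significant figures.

0.240 m/d

L = 1.65 km = 1650 m
v = L / t = 1650 / 707000 = 0.002334 m/d
K = v · n / i = 0.002334 × 0.37 / 0.0036 = 0.240 m/d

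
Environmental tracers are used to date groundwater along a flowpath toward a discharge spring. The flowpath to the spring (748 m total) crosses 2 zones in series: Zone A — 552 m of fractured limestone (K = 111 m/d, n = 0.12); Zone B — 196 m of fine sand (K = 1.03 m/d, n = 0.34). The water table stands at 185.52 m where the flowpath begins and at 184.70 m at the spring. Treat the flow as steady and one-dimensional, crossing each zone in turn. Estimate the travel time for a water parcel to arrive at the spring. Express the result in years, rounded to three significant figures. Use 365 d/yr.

86.7 years

Total head drop ΔH = 185.52 − 184.70 = 0.82 m
Steady 1-D flow in series ⇒ the Darcy flux q is identical in every zone and the zone head losses add (resistances L/K in series).
Σ(L/K) = 552/111 + 196/1.03 = 4.973 + 190.3 = 195.3 d
q = ΔH / Σ(L/K) = 0.82 / 195.3 = 0.004199 m/d (same in every zone)
Zone A: v = q/n = 0.004199/0.12 = 0.03500 m/d → t_A = 552/0.03500 = 15770 d
Zone B: v = q/n = 0.004199/0.34 = 0.01235 m/d → t_B = 196/0.01235 = 15870 d
Total t = 15770 + 15870 = 31640 d
   = 31640 / 365 = 86.7 yr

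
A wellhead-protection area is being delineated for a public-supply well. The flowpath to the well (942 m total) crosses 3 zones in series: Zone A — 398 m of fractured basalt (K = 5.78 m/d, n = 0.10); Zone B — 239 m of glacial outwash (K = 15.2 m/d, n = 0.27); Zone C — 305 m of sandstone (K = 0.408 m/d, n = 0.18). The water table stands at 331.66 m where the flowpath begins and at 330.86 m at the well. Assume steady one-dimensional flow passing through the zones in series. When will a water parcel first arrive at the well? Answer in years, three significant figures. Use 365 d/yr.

454 years

Total head drop ΔH = 331.66 − 330.86 = 0.80 m
Continuity: the same q passes through each zone, so ΔH = q·Σ(L_j/K_j) — the zones act as resistances in series.
Σ(L/K) = 398/5.78 + 239/15.2 + 305/0.408 = 68.86 + 15.72 + 747.5 = 832.1 d
q = ΔH / Σ(L/K) = 0.80 / 832.1 = 9.614e-4 m/d (same in every zone)
Zone A: v = q/n = 9.614e-4/0.10 = 0.009614 m/d → t_A = 398/0.009614 = 41400 d
Zone B: v = q/n = 9.614e-4/0.27 = 0.003561 m/d → t_B = 239/0.003561 = 67120 d
Zone C: v = q/n = 9.614e-4/0.18 = 0.005341 m/d → t_C = 305/0.005341 = 57100 d
Total t = 41400 + 67120 + 57100 = 165600 d
   = 165600 / 365 = 454 yr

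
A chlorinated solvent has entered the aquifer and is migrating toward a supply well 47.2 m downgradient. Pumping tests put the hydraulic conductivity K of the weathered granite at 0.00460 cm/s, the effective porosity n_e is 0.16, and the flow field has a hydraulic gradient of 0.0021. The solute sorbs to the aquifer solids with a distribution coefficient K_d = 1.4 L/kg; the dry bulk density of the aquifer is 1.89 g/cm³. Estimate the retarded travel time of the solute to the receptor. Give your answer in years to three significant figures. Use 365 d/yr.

K = 0.00460 cm/s × 864 = 3.974 m/d
Specific discharge q = 3.974 × 0.0021 = 0.008346 m/d
v = Ki/n = 3.974·0.0021/0.16 = 0.05216 m/d
Retardation R = 1 + ρ_b·K_d/n = 1 + 1.89×1.4/0.16 = 17.54
Contaminant velocity v_c = v/R = 0.05216/17.54 = 0.002974 m/d
t = L/v_c = 47.2/0.002974 = 15870 d
   = 15870/365 = 43.5 yr

43.5 years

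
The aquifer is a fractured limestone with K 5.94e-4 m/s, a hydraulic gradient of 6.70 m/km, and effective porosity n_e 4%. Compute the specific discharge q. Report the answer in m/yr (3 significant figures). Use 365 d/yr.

K = 5.94e-4 m/s × 86400 s/d = 51.32 m/d
Darcy flux q = K·i = 51.32 × 0.0067 = 0.3439 m/d
   = 0.3439 × 365 = 126 m/yr

126 m/yr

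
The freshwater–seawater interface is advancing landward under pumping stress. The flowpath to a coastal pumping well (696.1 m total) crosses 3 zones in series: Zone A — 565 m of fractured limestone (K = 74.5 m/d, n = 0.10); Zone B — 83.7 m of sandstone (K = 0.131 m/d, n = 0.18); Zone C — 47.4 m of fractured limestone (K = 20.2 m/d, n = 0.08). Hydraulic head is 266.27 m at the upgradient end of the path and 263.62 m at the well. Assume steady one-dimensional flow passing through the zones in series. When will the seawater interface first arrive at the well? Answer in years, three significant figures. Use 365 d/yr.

50.6 years

Total head drop ΔH = 266.27 − 263.62 = 2.65 m
Steady 1-D flow in series ⇒ the Darcy flux q is identical in every zone and the zone head losses add (resistances L/K in series).
Σ(L/K) = 565/74.5 + 83.7/0.131 + 47.4/20.2 = 7.584 + 638.9 + 2.347 = 648.9 d
q = ΔH / Σ(L/K) = 2.65 / 648.9 = 0.004084 m/d (same in every zone)
Zone A: v = q/n = 0.004084/0.10 = 0.04084 m/d → t_A = 565/0.04084 = 13830 d
Zone B: v = q/n = 0.004084/0.18 = 0.02269 m/d → t_B = 83.7/0.02269 = 3689 d
Zone C: v = q/n = 0.004084/0.08 = 0.05105 m/d → t_C = 47.4/0.05105 = 928.5 d
Total t = 13830 + 3689 + 928.5 = 18450 d
   = 18450 / 365 = 50.6 yr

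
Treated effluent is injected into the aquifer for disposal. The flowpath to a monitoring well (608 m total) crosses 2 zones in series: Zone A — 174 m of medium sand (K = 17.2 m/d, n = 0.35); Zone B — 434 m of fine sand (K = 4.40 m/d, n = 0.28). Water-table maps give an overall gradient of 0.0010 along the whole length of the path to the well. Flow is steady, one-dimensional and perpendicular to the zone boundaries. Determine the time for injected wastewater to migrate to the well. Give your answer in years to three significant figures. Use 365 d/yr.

Steady 1-D flow in series ⇒ the Darcy flux q is identical in every zone and the zone head losses add (resistances L/K in series).
Σ(L/K) = 174/17.2 + 434/4.40 = 10.12 + 98.64 = 108.8 d
K_eq = L_total / Σ(L/K) = 608 / 108.8 = 5.591 m/d
q = K_eq · i = 5.591 × 0.0010 = 0.005591 m/d (same in every zone)
Zone A: v = q/n = 0.005591/0.35 = 0.01597 m/d → t_A = 174/0.01597 = 10890 d
Zone B: v = q/n = 0.005591/0.28 = 0.01997 m/d → t_B = 434/0.01997 = 21740 d
Total t = 10890 + 21740 = 32630 d
   = 32630 / 365 = 89.4 yr

89.4 years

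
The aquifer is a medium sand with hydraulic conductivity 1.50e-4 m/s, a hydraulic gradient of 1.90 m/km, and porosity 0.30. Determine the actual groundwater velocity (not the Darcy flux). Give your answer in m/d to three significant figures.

K = 1.50e-4 m/s × 86400 s/d = 12.96 m/d
Darcy flux q = K·i = 12.96 × 0.0019 = 0.02462 m/d
Seepage velocity v = q / n = 0.02462 / 0.30 = 0.08208 m/d

0.0821 m/d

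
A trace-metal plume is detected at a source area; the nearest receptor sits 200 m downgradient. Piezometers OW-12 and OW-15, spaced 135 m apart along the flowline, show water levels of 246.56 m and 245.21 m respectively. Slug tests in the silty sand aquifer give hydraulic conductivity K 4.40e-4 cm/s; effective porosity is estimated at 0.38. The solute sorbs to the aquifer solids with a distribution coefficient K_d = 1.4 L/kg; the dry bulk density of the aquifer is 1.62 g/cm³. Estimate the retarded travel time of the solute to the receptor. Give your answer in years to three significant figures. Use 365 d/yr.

382 years

Hydraulic gradient i = (246.56 − 245.21) / 135 = 1.35 / 135 = 0.01000
K = 4.40e-4 cm/s × 864 = 0.3802 m/d
Darcy flux q = K·i = 0.3802 × 0.01000 = 0.003802 m/d
Average linear velocity = 0.003802 / 0.38 = 0.01000 m/d
Retardation R = 1 + ρ_b·K_d/n = 1 + 1.62×1.4/0.38 = 6.968
Contaminant velocity v_c = v/R = 0.01000/6.968 = 0.001436 m/d
t = L/v_c = 200/0.001436 = 139300 d
   = 139300/365 = 382 yr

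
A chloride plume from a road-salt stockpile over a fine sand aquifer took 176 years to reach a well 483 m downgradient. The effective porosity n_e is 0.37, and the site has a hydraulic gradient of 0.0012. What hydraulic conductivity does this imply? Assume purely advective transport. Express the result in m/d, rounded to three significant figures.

2.32 m/d

t = 176 years = 64240 d
v = L / t = 483 / 64240 = 0.007519 m/d
K = v · n / i = 0.007519 × 0.37 / 0.0012 = 2.32 m/d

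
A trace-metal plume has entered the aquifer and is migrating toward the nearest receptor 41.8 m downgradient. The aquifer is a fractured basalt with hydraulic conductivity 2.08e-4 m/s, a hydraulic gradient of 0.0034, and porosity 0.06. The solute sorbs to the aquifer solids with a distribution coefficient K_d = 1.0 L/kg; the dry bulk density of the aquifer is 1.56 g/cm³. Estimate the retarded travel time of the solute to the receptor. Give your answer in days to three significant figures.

K = 2.08e-4 m/s × 86400 s/d = 17.97 m/d
q = Ki = 17.97 × 0.0034 = 0.06110 m/d
v = Ki/n = 17.97·0.0034/0.06 = 1.018 m/d
Retardation R = 1 + ρ_b·K_d/n = 1 + 1.56×1.0/0.06 = 27.00
Contaminant velocity v_c = v/R = 1.018/27.00 = 0.03772 m/d
t = L/v_c = 41.8/0.03772 = 1108 d

1110 days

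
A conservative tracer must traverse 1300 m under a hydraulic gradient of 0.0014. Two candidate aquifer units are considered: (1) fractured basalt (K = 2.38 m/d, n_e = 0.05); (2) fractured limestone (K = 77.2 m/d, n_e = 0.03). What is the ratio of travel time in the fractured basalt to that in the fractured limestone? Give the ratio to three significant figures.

54.1

Unit 1 (fractured basalt): v = 2.38×0.0014/0.05 = 0.06664 m/d, t = 1300/0.06664 = 19510 d
Unit 2 (fractured limestone): v = 77.2×0.0014/0.03 = 3.603 m/d, t = 1300/3.603 = 360.8 d
t(fractured basalt) / t(fractured limestone) = 19510/360.8 = 54.1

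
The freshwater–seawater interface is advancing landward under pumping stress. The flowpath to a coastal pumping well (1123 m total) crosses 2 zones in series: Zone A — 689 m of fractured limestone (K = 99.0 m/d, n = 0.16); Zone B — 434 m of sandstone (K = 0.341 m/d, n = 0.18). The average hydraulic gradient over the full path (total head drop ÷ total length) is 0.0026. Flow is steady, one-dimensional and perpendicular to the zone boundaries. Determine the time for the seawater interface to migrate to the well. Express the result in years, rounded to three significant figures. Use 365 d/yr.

Continuity: the same q passes through each zone, so ΔH = q·Σ(L_j/K_j) — the zones act as resistances in series.
Σ(L/K) = 689/99.0 + 434/0.341 = 6.960 + 1273 = 1280 d
K_eq = L_total / Σ(L/K) = 1123 / 1280 = 0.8776 m/d
q = K_eq · i = 0.8776 × 0.0026 = 0.002282 m/d (same in every zone)
Zone A: v = q/n = 0.002282/0.16 = 0.01426 m/d → t_A = 689/0.01426 = 48320 d
Zone B: v = q/n = 0.002282/0.18 = 0.01268 m/d → t_B = 434/0.01268 = 34240 d
Total t = 48320 + 34240 = 82550 d
   = 82550 / 365 = 226 yr

226 years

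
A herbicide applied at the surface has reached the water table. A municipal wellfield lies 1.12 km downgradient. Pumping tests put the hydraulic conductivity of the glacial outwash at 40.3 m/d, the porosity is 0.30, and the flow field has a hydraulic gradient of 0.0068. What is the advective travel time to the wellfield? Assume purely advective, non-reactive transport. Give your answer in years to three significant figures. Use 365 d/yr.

Darcy flux q = K·i = 40.3 × 0.0068 = 0.2740 m/d
v = Ki/n = 40.3·0.0068/0.30 = 0.9135 m/d
L = 1.12 km = 1120 m
t = L / v = 1120 / 0.9135 = 1226 d
   = 1226 / 365 = 3.36 yr

3.36 years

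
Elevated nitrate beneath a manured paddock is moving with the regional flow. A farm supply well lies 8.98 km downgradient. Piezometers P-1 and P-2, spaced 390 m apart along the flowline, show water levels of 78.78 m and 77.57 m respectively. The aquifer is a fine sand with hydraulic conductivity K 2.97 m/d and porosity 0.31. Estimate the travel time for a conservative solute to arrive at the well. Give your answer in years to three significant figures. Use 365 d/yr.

828 years

Hydraulic gradient i = (78.78 − 77.57) / 390 = 1.21 / 390 = 0.003103
q = Ki = 2.97 × 0.003103 = 0.009215 m/d
Seepage velocity v = q / n = 0.009215 / 0.31 = 0.02972 m/d
L = 8.98 km = 8980 m
t = L / v = 8980 / 0.02972 = 302100 d
   = 302100 / 365 = 828 yr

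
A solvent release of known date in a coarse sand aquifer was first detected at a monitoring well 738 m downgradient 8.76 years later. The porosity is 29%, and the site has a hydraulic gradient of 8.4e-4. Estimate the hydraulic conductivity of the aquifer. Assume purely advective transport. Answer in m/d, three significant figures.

t = 8.76 years = 3197 d
v = L / t = 738 / 3197 = 0.2308 m/d
K = v · n / i = 0.2308 × 0.29 / 8.4e-4 = 79.7 m/d

79.7 m/d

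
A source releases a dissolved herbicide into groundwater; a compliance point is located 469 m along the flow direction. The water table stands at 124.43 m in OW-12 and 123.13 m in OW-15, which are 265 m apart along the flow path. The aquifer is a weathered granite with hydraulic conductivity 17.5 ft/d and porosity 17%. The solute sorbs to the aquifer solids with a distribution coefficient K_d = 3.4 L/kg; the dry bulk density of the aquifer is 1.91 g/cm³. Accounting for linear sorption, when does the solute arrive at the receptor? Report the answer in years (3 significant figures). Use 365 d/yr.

Hydraulic gradient i = (124.43 − 123.13) / 265 = 1.30 / 265 = 0.004906
K = 17.5 ft/d × 0.3048 = 5.334 m/d
Darcy flux q = K·i = 5.334 × 0.004906 = 0.02617 m/d
Seepage velocity v = q / n = 0.02617 / 0.17 = 0.1539 m/d
Retardation R = 1 + ρ_b·K_d/n = 1 + 1.91×3.4/0.17 = 39.20
Contaminant velocity v_c = v/R = 0.1539/39.20 = 0.003927 m/d
t = L/v_c = 469/0.003927 = 119400 d
   = 119400/365 = 327 yr

327 years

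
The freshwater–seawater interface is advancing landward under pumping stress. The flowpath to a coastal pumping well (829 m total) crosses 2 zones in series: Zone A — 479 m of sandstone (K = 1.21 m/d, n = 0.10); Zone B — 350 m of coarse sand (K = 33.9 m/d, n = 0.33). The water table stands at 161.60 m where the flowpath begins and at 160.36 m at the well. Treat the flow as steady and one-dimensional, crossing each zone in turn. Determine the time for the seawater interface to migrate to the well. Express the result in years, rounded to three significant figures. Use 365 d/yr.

147 years

Total head drop ΔH = 161.60 − 160.36 = 1.24 m
Steady 1-D flow in series ⇒ the Darcy flux q is identical in every zone and the zone head losses add (resistances L/K in series).
Σ(L/K) = 479/1.21 + 350/33.9 = 395.9 + 10.32 = 406.2 d
q = ΔH / Σ(L/K) = 1.24 / 406.2 = 0.003053 m/d (same in every zone)
Zone A: v = q/n = 0.003053/0.10 = 0.03053 m/d → t_A = 479/0.03053 = 15690 d
Zone B: v = q/n = 0.003053/0.33 = 0.009251 m/d → t_B = 350/0.009251 = 37830 d
Total t = 15690 + 37830 = 53530 d
   = 53530 / 365 = 147 yr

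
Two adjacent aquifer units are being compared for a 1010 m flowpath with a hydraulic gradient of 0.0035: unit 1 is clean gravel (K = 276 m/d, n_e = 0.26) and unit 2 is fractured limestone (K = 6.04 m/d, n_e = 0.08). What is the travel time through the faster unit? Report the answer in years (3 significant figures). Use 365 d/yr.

0.745 years

Unit 1 (clean gravel): v = 276×0.0035/0.26 = 3.715 m/d, t = 1010/3.715 = 271.8 d
Unit 2 (fractured limestone): v = 6.04×0.0035/0.08 = 0.2643 m/d, t = 1010/0.2643 = 3822 d
Faster: 271.8 d / 365 = 0.745 yr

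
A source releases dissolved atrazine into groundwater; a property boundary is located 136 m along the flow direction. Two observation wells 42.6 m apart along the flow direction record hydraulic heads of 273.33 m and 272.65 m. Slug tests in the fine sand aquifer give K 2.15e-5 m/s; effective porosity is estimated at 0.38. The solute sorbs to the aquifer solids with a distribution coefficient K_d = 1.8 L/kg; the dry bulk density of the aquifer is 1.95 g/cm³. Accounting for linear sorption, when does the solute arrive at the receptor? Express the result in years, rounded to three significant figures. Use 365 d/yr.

Hydraulic gradient i = (273.33 − 272.65) / 42.6 = 0.68 / 42.6 = 0.01596
K = 2.15e-5 m/s × 86400 s/d = 1.858 m/d
q = Ki = 1.858 × 0.01596 = 0.02965 m/d
Seepage velocity v = q / n = 0.02965 / 0.38 = 0.07803 m/d
Retardation R = 1 + ρ_b·K_d/n = 1 + 1.95×1.8/0.38 = 10.24
Contaminant velocity v_c = v/R = 0.07803/10.24 = 0.007623 m/d
t = L/v_c = 136/0.007623 = 17840 d
   = 17840/365 = 48.9 yr

48.9 years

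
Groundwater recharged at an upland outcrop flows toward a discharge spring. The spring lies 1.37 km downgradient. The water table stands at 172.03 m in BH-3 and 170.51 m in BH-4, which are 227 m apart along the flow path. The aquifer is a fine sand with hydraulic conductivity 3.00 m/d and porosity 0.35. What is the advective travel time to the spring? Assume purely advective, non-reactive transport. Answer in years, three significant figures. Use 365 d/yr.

65.4 years

Hydraulic gradient i = (172.03 − 170.51) / 227 = 1.52 / 227 = 0.006696
Darcy flux q = K·i = 3.00 × 0.006696 = 0.02009 m/d
Average linear velocity = 0.02009 / 0.35 = 0.05739 m/d
L = 1.37 km = 1370 m
t = L / v = 1370 / 0.05739 = 23870 d
   = 23870 / 365 = 65.4 yr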